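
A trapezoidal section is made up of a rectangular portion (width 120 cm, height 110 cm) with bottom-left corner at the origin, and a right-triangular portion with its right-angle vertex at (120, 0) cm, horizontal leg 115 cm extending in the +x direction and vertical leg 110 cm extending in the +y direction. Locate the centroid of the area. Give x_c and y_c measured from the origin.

Part | A | x̄ᵢ | ȳᵢ | A·x̄ᵢ | A·ȳᵢ
rectangular portion | 13200.00 | 60.00 | 55.00 | 792000.00 | 726000.00
triangular portion | 6325.00 | 158.33 | 36.67 | 1001458.33 | 231916.67
Σ | 19525.00 |  |  | 1793458.33 | 957916.67
x_c = 1793458.33 / 19525.00 = 91.85 cm
y_c = 957916.67 / 19525.00 = 49.06 cm

x_c = 91.85 cm, y_c = 49.06 cm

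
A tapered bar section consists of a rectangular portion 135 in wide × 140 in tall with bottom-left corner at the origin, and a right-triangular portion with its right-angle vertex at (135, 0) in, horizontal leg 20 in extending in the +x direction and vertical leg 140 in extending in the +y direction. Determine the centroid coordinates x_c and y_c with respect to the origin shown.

x_c = 72.61 in, y_c = 68.39 in

Part | A | x̄ᵢ | ȳᵢ | A·x̄ᵢ | A·ȳᵢ
rectangular portion | 18900.00 | 67.50 | 70.00 | 1275750.00 | 1323000.00
triangular portion | 1400.00 | 141.67 | 46.67 | 198333.33 | 65333.33
Σ | 20300.00 |  |  | 1474083.33 | 1388333.33
x_c = 1474083.33 / 20300.00 = 72.61 in
y_c = 1388333.33 / 20300.00 = 68.39 in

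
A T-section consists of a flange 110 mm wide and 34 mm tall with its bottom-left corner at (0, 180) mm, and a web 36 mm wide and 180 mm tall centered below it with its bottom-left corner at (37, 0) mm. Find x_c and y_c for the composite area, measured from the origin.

web: A = 36 × 180 = 6480.00, centroid at (55.00, 90.00).
flange: A = 110 × 34 = 3740.00, centroid at (55.00, 197.00).
ΣA = 10220.00 mm², ΣAx_c = 562100.00 mm³, ΣAy_c = 1319980.00 mm³.
x_c = 562100.00/10220.00 = 55.00 mm; y_c = 1319980.00/10220.00 = 129.16 mm.

x_c = 55.00 mm, y_c = 129.16 mm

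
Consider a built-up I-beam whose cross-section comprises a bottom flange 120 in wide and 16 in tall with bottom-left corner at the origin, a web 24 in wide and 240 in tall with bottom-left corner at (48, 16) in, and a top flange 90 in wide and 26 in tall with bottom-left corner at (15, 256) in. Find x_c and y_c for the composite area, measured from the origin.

bottom flange: A = 120 × 16 = 1920.00, centroid at (60.00, 8.00).
web: A = 24 × 240 = 5760.00, centroid at (60.00, 136.00).
top flange: A = 90 × 26 = 2340.00, centroid at (60.00, 269.00).
ΣA = 10020.00 in², ΣAx_c = 601200.00 in³, ΣAy_c = 1428180.00 in³.
x_c = 601200.00/10020.00 = 60.00 in; y_c = 1428180.00/10020.00 = 142.53 in.

x_c = 60.00 in, y_c = 142.53 in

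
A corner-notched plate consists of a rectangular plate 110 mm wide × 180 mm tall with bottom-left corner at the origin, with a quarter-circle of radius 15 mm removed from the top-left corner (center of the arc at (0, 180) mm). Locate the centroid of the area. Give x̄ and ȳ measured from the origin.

x̄ = 55.44 mm, ȳ = 89.25 mm

plate: A = 110 × 180 = 19800.00, centroid at (55.00, 90.00).
removed quarter-circle: A = −¼π·15² = -176.71, centroid at (6.37, 173.63).
ΣA = 19623.29 mm²
ΣAx̄ = (19800.00)(55.00) + (-176.71)(6.37) = 1087875.00 mm³
ΣAȳ = (19800.00)(90.00) + (-176.71)(173.63) = 1751316.37 mm³
x̄ = 1087875.00 / 19623.29 = 55.44 mm
ȳ = 1751316.37 / 19623.29 = 89.25 mm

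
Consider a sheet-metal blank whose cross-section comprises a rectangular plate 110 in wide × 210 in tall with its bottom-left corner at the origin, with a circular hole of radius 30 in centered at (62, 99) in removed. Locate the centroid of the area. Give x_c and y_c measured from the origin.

x_c = 54.02 in, y_c = 105.84 in

Part | A | x̄ᵢ | ȳᵢ | A·x̄ᵢ | A·ȳᵢ
plate | 23100.00 | 55.00 | 105.00 | 1270500.00 | 2425500.00
hole | -2827.43 | 62.00 | 99.00 | -175300.87 | -279915.91
Σ | 20272.57 |  |  | 1095199.13 | 2145584.09
x_c = 1095199.13 / 20272.57 = 54.02 in
y_c = 2145584.09 / 20272.57 = 105.84 in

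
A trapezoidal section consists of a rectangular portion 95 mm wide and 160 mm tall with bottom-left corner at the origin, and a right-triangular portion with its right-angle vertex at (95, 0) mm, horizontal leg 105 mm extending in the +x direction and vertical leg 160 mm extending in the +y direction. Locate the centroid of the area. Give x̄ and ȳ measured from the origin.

x̄ = 76.86 mm, ȳ = 70.51 mm

rectangular portion: A = 95 × 160 = 15200.00, centroid at (47.50, 80.00).
triangular portion: A = ½·105·160 = 8400.00, centroid at (130.00, 53.33).
ΣA = 23600.00 mm², ΣAx̄ = 1814000.00 mm³, ΣAȳ = 1664000.00 mm³.
x̄ = 1814000.00/23600.00 = 76.86 mm; ȳ = 1664000.00/23600.00 = 70.51 mm.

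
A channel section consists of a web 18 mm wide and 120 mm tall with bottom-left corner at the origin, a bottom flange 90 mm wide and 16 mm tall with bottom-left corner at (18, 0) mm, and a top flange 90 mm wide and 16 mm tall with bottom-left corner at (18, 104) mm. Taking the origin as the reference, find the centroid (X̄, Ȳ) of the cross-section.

Part | A | x̄ᵢ | ȳᵢ | A·x̄ᵢ | A·ȳᵢ
web | 2160.00 | 9.00 | 60.00 | 19440.00 | 129600.00
bottom flange | 1440.00 | 63.00 | 8.00 | 90720.00 | 11520.00
top flange | 1440.00 | 63.00 | 112.00 | 90720.00 | 161280.00
Σ | 5040.00 |  |  | 200880.00 | 302400.00
X̄ = 200880.00 / 5040.00 = 39.86 mm
Ȳ = 302400.00 / 5040.00 = 60.00 mm

X̄ = 39.86 mm, Ȳ = 60.00 mm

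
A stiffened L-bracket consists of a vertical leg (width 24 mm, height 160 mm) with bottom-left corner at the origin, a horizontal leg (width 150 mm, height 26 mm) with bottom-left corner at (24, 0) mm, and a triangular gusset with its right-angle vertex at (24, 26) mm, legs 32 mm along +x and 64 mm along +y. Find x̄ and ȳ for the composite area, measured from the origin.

Part | A | x̄ᵢ | ȳᵢ | A·x̄ᵢ | A·ȳᵢ
vertical leg | 3840.00 | 12.00 | 80.00 | 46080.00 | 307200.00
horizontal leg | 3900.00 | 99.00 | 13.00 | 386100.00 | 50700.00
gusset | 1024.00 | 34.67 | 47.33 | 35498.67 | 48469.33
Σ | 8764.00 |  |  | 467678.67 | 406369.33
x̄ = 467678.67 / 8764.00 = 53.36 mm
ȳ = 406369.33 / 8764.00 = 46.37 mm

x̄ = 53.36 mm, ȳ = 46.37 mm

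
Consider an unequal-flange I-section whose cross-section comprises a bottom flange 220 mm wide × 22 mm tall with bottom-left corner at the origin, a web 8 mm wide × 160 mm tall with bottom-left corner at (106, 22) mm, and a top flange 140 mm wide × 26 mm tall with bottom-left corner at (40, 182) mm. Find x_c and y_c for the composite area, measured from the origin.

x_c = 110.00 mm, y_c = 91.56 mm

bottom flange: A = 220 × 22 = 4840.00, centroid at (110.00, 11.00).
web: A = 8 × 160 = 1280.00, centroid at (110.00, 102.00).
top flange: A = 140 × 26 = 3640.00, centroid at (110.00, 195.00).
ΣA = 9760.00 mm²
ΣAx_c = (4840.00)(110.00) + (1280.00)(110.00) + (3640.00)(110.00) = 1073600.00 mm³
ΣAy_c = (4840.00)(11.00) + (1280.00)(102.00) + (3640.00)(195.00) = 893600.00 mm³
x_c = 1073600.00 / 9760.00 = 110.00 mm
y_c = 893600.00 / 9760.00 = 91.56 mm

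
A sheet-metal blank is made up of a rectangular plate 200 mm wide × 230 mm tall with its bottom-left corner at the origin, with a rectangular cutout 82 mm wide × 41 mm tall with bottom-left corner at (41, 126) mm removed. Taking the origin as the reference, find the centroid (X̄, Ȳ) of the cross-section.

plate: A = 200 × 230 = 46000.00, centroid at (100.00, 115.00).
hole: A = −(82 × 41) = -3362.00, centroid at (82.00, 146.50).
ΣA = 42638.00 mm², ΣAX̄ = 4324316.00 mm³, ΣAȲ = 4797467.00 mm³.
X̄ = 4324316.00/42638.00 = 101.42 mm; Ȳ = 4797467.00/42638.00 = 112.52 mm.

X̄ = 101.42 mm, Ȳ = 112.52 mm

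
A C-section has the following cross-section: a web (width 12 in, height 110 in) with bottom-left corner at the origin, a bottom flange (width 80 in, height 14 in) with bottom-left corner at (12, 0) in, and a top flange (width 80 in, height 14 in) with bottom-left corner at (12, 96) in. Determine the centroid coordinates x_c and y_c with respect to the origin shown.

web: A = 12 × 110 = 1320.00, centroid at (6.00, 55.00).
bottom flange: A = 80 × 14 = 1120.00, centroid at (52.00, 7.00).
top flange: A = 80 × 14 = 1120.00, centroid at (52.00, 103.00).
ΣA = 3560.00 in², ΣAx_c = 124400.00 in³, ΣAy_c = 195800.00 in³.
x_c = 124400.00/3560.00 = 34.94 in; y_c = 195800.00/3560.00 = 55.00 in.

x_c = 34.94 in, y_c = 55.00 in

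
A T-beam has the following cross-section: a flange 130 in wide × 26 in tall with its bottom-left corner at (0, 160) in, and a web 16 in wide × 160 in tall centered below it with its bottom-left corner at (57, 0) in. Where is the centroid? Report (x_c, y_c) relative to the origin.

web: A = 16 × 160 = 2560.00, centroid at (65.00, 80.00).
flange: A = 130 × 26 = 3380.00, centroid at (65.00, 173.00).
ΣA = 5940.00 in², ΣAx_c = 386100.00 in³, ΣAy_c = 789540.00 in³.
x_c = 386100.00/5940.00 = 65.00 in; y_c = 789540.00/5940.00 = 132.92 in.

x_c = 65.00 in, y_c = 132.92 in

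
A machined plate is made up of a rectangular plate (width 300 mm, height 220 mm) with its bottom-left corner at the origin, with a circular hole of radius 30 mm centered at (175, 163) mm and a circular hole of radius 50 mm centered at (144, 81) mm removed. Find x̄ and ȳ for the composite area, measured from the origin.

plate: A = 300 × 220 = 66000.00, centroid at (150.00, 110.00).
hole 1: A = −π·30² = -2827.43, centroid at (175.00, 163.00).
hole 2: A = −π·50² = -7853.98, centroid at (144.00, 81.00).
ΣA = 55318.58 mm²
ΣAx̄ = (66000.00)(150.00) + (-2827.43)(175.00) + (-7853.98)(144.00) = 8274225.80 mm³
ΣAȳ = (66000.00)(110.00) + (-2827.43)(163.00) + (-7853.98)(81.00) = 6162955.85 mm³
x̄ = 8274225.80 / 55318.58 = 149.57 mm
ȳ = 6162955.85 / 55318.58 = 111.41 mm

x̄ = 149.57 mm, ȳ = 111.41 mm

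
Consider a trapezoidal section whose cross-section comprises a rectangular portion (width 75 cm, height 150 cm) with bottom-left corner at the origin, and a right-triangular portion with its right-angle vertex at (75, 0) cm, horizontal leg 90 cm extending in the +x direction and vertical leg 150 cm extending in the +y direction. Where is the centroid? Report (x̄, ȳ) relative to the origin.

rectangular portion: A = 75 × 150 = 11250.00, centroid at (37.50, 75.00).
triangular portion: A = ½·90·150 = 6750.00, centroid at (105.00, 50.00).
ΣA = 18000.00 cm²
ΣAx̄ = (11250.00)(37.50) + (6750.00)(105.00) = 1130625.00 cm³
ΣAȳ = (11250.00)(75.00) + (6750.00)(50.00) = 1181250.00 cm³
x̄ = 1130625.00 / 18000.00 = 62.81 cm
ȳ = 1181250.00 / 18000.00 = 65.62 cm

x̄ = 62.81 cm, ȳ = 65.62 cm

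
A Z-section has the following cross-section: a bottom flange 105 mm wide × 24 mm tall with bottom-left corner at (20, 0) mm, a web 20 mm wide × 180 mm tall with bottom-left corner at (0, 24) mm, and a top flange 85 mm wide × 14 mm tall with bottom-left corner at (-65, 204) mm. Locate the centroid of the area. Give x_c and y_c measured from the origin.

x_c = 26.26 mm, y_c = 94.63 mm

Part | A | x̄ᵢ | ȳᵢ | A·x̄ᵢ | A·ȳᵢ
bottom flange | 2520.00 | 72.50 | 12.00 | 182700.00 | 30240.00
web | 3600.00 | 10.00 | 114.00 | 36000.00 | 410400.00
top flange | 1190.00 | -22.50 | 211.00 | -26775.00 | 251090.00
Σ | 7310.00 |  |  | 191925.00 | 691730.00
x_c = 191925.00 / 7310.00 = 26.26 mm
y_c = 691730.00 / 7310.00 = 94.63 mm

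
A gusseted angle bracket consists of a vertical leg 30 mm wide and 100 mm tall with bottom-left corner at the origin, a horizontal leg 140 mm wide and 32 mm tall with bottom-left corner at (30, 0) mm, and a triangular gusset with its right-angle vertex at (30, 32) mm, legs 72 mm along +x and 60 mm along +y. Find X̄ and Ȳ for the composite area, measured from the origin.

vertical leg: A = 30 × 100 = 3000.00, centroid at (15.00, 50.00).
horizontal leg: A = 140 × 32 = 4480.00, centroid at (100.00, 16.00).
gusset: A = ½·72·60 = 2160.00, centroid at (54.00, 52.00).
ΣA = 9640.00 mm²
ΣAX̄ = (3000.00)(15.00) + (4480.00)(100.00) + (2160.00)(54.00) = 609640.00 mm³
ΣAȲ = (3000.00)(50.00) + (4480.00)(16.00) + (2160.00)(52.00) = 334000.00 mm³
X̄ = 609640.00 / 9640.00 = 63.24 mm
Ȳ = 334000.00 / 9640.00 = 34.65 mm

X̄ = 63.24 mm, Ȳ = 34.65 mm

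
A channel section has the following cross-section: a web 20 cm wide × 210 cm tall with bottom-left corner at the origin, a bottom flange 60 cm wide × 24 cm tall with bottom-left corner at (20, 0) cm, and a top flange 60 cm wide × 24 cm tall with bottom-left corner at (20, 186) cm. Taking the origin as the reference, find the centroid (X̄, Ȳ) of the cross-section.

X̄ = 26.27 cm, Ȳ = 105.00 cm

web: A = 20 × 210 = 4200.00, centroid at (10.00, 105.00).
bottom flange: A = 60 × 24 = 1440.00, centroid at (50.00, 12.00).
top flange: A = 60 × 24 = 1440.00, centroid at (50.00, 198.00).
ΣA = 7080.00 cm², ΣAX̄ = 186000.00 cm³, ΣAȲ = 743400.00 cm³.
X̄ = 186000.00/7080.00 = 26.27 cm; Ȳ = 743400.00/7080.00 = 105.00 cm.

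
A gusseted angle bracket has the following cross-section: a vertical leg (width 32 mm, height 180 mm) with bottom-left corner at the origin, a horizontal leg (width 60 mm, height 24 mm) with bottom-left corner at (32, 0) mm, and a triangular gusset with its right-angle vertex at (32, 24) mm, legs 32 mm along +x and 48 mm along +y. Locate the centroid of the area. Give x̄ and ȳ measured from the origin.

x̄ = 26.88 mm, ȳ = 71.08 mm

vertical leg: A = 32 × 180 = 5760.00, centroid at (16.00, 90.00).
horizontal leg: A = 60 × 24 = 1440.00, centroid at (62.00, 12.00).
gusset: A = ½·32·48 = 768.00, centroid at (42.67, 40.00).
ΣA = 7968.00 mm²
ΣAx̄ = (5760.00)(16.00) + (1440.00)(62.00) + (768.00)(42.67) = 214208.00 mm³
ΣAȳ = (5760.00)(90.00) + (1440.00)(12.00) + (768.00)(40.00) = 566400.00 mm³
x̄ = 214208.00 / 7968.00 = 26.88 mm
ȳ = 566400.00 / 7968.00 = 71.08 mm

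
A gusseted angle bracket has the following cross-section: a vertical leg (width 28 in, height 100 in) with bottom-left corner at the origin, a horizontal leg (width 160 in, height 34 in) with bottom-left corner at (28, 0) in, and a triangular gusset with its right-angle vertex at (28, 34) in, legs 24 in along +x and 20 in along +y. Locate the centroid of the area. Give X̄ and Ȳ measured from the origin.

X̄ = 74.92 in, Ȳ = 28.57 in

Part | A | x̄ᵢ | ȳᵢ | A·x̄ᵢ | A·ȳᵢ
vertical leg | 2800.00 | 14.00 | 50.00 | 39200.00 | 140000.00
horizontal leg | 5440.00 | 108.00 | 17.00 | 587520.00 | 92480.00
gusset | 240.00 | 36.00 | 40.67 | 8640.00 | 9760.00
Σ | 8480.00 |  |  | 635360.00 | 242240.00
X̄ = 635360.00 / 8480.00 = 74.92 in
Ȳ = 242240.00 / 8480.00 = 28.57 in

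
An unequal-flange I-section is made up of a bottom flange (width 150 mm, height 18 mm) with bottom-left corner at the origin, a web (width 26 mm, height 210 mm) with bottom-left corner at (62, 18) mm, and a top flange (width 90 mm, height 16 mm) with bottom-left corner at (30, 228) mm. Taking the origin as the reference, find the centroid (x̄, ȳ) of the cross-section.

bottom flange: A = 150 × 18 = 2700.00, centroid at (75.00, 9.00).
web: A = 26 × 210 = 5460.00, centroid at (75.00, 123.00).
top flange: A = 90 × 16 = 1440.00, centroid at (75.00, 236.00).
ΣA = 9600.00 mm²
ΣAx̄ = (2700.00)(75.00) + (5460.00)(75.00) + (1440.00)(75.00) = 720000.00 mm³
ΣAȳ = (2700.00)(9.00) + (5460.00)(123.00) + (1440.00)(236.00) = 1035720.00 mm³
x̄ = 720000.00 / 9600.00 = 75.00 mm
ȳ = 1035720.00 / 9600.00 = 107.89 mm

x̄ = 75.00 mm, ȳ = 107.89 mm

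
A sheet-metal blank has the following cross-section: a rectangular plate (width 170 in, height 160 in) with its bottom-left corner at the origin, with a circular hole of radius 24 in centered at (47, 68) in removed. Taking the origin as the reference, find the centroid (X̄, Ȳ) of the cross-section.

Part | A | x̄ᵢ | ȳᵢ | A·x̄ᵢ | A·ȳᵢ
plate | 27200.00 | 85.00 | 80.00 | 2312000.00 | 2176000.00
hole | -1809.56 | 47.00 | 68.00 | -85049.20 | -123049.90
Σ | 25390.44 |  |  | 2226950.80 | 2052950.10
X̄ = 2226950.80 / 25390.44 = 87.71 in
Ȳ = 2052950.10 / 25390.44 = 80.86 in

X̄ = 87.71 in, Ȳ = 80.86 in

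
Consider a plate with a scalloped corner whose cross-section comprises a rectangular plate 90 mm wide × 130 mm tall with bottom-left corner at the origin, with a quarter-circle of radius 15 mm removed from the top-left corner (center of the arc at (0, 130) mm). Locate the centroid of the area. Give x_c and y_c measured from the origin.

plate: A = 90 × 130 = 11700.00, centroid at (45.00, 65.00).
removed quarter-circle: A = −¼π·15² = -176.71, centroid at (6.37, 123.63).
ΣA = 11523.29 mm², ΣAx_c = 525375.00 mm³, ΣAy_c = 738652.10 mm³.
x_c = 525375.00/11523.29 = 45.59 mm; y_c = 738652.10/11523.29 = 64.10 mm.

x_c = 45.59 mm, y_c = 64.10 mm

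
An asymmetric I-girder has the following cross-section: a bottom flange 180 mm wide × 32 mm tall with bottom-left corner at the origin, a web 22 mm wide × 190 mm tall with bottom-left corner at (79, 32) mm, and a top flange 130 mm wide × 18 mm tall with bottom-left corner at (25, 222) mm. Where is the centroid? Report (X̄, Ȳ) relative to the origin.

X̄ = 90.00 mm, Ȳ = 94.75 mm

Part | A | x̄ᵢ | ȳᵢ | A·x̄ᵢ | A·ȳᵢ
bottom flange | 5760.00 | 90.00 | 16.00 | 518400.00 | 92160.00
web | 4180.00 | 90.00 | 127.00 | 376200.00 | 530860.00
top flange | 2340.00 | 90.00 | 231.00 | 210600.00 | 540540.00
Σ | 12280.00 |  |  | 1105200.00 | 1163560.00
X̄ = 1105200.00 / 12280.00 = 90.00 mm
Ȳ = 1163560.00 / 12280.00 = 94.75 mm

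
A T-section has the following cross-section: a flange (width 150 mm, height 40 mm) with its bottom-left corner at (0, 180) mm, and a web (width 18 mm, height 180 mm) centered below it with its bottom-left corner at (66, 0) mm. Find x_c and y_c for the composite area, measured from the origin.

Part | A | x̄ᵢ | ȳᵢ | A·x̄ᵢ | A·ȳᵢ
web | 3240.00 | 75.00 | 90.00 | 243000.00 | 291600.00
flange | 6000.00 | 75.00 | 200.00 | 450000.00 | 1200000.00
Σ | 9240.00 |  |  | 693000.00 | 1491600.00
x_c = 693000.00 / 9240.00 = 75.00 mm
y_c = 1491600.00 / 9240.00 = 161.43 mm

x_c = 75.00 mm, y_c = 161.43 mm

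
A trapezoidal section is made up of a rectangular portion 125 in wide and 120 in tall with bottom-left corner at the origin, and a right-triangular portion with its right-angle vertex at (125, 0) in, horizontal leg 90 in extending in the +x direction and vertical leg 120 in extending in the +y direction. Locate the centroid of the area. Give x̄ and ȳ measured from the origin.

x̄ = 86.99 in, ȳ = 54.71 in

Part | A | x̄ᵢ | ȳᵢ | A·x̄ᵢ | A·ȳᵢ
rectangular portion | 15000.00 | 62.50 | 60.00 | 937500.00 | 900000.00
triangular portion | 5400.00 | 155.00 | 40.00 | 837000.00 | 216000.00
Σ | 20400.00 |  |  | 1774500.00 | 1116000.00
x̄ = 1774500.00 / 20400.00 = 86.99 in
ȳ = 1116000.00 / 20400.00 = 54.71 in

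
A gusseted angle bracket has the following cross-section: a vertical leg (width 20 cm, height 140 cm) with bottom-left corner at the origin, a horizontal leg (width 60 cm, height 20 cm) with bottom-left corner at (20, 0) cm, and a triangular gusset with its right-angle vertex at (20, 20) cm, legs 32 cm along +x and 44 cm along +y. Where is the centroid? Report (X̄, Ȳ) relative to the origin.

Part | A | x̄ᵢ | ȳᵢ | A·x̄ᵢ | A·ȳᵢ
vertical leg | 2800.00 | 10.00 | 70.00 | 28000.00 | 196000.00
horizontal leg | 1200.00 | 50.00 | 10.00 | 60000.00 | 12000.00
gusset | 704.00 | 30.67 | 34.67 | 21589.33 | 24405.33
Σ | 4704.00 |  |  | 109589.33 | 232405.33
X̄ = 109589.33 / 4704.00 = 23.30 cm
Ȳ = 232405.33 / 4704.00 = 49.41 cm

X̄ = 23.30 cm, Ȳ = 49.41 cm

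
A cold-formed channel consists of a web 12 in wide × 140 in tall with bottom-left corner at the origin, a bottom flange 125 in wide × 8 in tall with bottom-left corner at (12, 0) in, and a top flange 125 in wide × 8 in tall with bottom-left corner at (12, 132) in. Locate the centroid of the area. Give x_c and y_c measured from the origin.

x_c = 43.23 in, y_c = 70.00 in

web: A = 12 × 140 = 1680.00, centroid at (6.00, 70.00).
bottom flange: A = 125 × 8 = 1000.00, centroid at (74.50, 4.00).
top flange: A = 125 × 8 = 1000.00, centroid at (74.50, 136.00).
ΣA = 3680.00 in², ΣAx_c = 159080.00 in³, ΣAy_c = 257600.00 in³.
x_c = 159080.00/3680.00 = 43.23 in; y_c = 257600.00/3680.00 = 70.00 in.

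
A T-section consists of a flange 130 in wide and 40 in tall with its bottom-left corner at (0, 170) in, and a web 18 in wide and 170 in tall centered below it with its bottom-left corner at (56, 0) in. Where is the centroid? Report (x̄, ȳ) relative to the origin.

x̄ = 65.00 in, ȳ = 151.10 in

web: A = 18 × 170 = 3060.00, centroid at (65.00, 85.00).
flange: A = 130 × 40 = 5200.00, centroid at (65.00, 190.00).
ΣA = 8260.00 in²
ΣAx̄ = (3060.00)(65.00) + (5200.00)(65.00) = 536900.00 in³
ΣAȳ = (3060.00)(85.00) + (5200.00)(190.00) = 1248100.00 in³
x̄ = 536900.00 / 8260.00 = 65.00 in
ȳ = 1248100.00 / 8260.00 = 151.10 in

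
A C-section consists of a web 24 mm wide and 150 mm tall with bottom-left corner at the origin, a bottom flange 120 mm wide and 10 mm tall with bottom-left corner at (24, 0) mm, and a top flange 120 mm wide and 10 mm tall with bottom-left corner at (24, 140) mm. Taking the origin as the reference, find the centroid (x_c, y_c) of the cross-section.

web: A = 24 × 150 = 3600.00, centroid at (12.00, 75.00).
bottom flange: A = 120 × 10 = 1200.00, centroid at (84.00, 5.00).
top flange: A = 120 × 10 = 1200.00, centroid at (84.00, 145.00).
ΣA = 6000.00 mm²
ΣAx_c = (3600.00)(12.00) + (1200.00)(84.00) + (1200.00)(84.00) = 244800.00 mm³
ΣAy_c = (3600.00)(75.00) + (1200.00)(5.00) + (1200.00)(145.00) = 450000.00 mm³
x_c = 244800.00 / 6000.00 = 40.80 mm
y_c = 450000.00 / 6000.00 = 75.00 mm

x_c = 40.80 mm, y_c = 75.00 mm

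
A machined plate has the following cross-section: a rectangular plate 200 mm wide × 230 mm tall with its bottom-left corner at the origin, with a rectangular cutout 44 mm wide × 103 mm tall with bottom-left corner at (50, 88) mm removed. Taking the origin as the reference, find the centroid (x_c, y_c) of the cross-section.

plate: A = 200 × 230 = 46000.00, centroid at (100.00, 115.00).
hole: A = −(44 × 103) = -4532.00, centroid at (72.00, 139.50).
ΣA = 41468.00 mm²
ΣAx_c = (46000.00)(100.00) + (-4532.00)(72.00) = 4273696.00 mm³
ΣAy_c = (46000.00)(115.00) + (-4532.00)(139.50) = 4657786.00 mm³
x_c = 4273696.00 / 41468.00 = 103.06 mm
y_c = 4657786.00 / 41468.00 = 112.32 mm

x_c = 103.06 mm, y_c = 112.32 mm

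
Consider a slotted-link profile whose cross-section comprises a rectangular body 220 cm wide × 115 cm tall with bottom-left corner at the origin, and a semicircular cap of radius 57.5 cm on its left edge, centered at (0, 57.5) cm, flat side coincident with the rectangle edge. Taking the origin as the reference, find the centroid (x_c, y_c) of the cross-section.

x_c = 87.11 cm, y_c = 57.50 cm

rectangular body: A = 220 × 115 = 25300.00, centroid at (110.00, 57.50).
semicircular end: A = ½π·57.5² = 5193.45, centroid at (-24.40, 57.50).
ΣA = 30493.45 cm²
ΣAx_c = (25300.00)(110.00) + (5193.45)(-24.40) = 2656260.42 cm³
ΣAy_c = (25300.00)(57.50) + (5193.45)(57.50) = 1753373.11 cm³
x_c = 2656260.42 / 30493.45 = 87.11 cm
y_c = 1753373.11 / 30493.45 = 57.50 cm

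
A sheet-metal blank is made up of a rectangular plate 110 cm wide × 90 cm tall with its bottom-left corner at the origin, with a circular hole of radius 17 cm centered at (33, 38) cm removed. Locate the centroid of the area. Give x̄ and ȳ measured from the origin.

x̄ = 57.22 cm, ȳ = 45.71 cm

Part | A | x̄ᵢ | ȳᵢ | A·x̄ᵢ | A·ȳᵢ
plate | 9900.00 | 55.00 | 45.00 | 544500.00 | 445500.00
hole | -907.92 | 33.00 | 38.00 | -29961.37 | -34500.97
Σ | 8992.08 |  |  | 514538.63 | 410999.03
x̄ = 514538.63 / 8992.08 = 57.22 cm
ȳ = 410999.03 / 8992.08 = 45.71 cm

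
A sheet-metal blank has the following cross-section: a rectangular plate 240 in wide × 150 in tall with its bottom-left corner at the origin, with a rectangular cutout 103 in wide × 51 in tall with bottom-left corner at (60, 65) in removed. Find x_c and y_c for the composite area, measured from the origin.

x_c = 121.45 in, y_c = 72.35 in

plate: A = 240 × 150 = 36000.00, centroid at (120.00, 75.00).
hole: A = −(103 × 51) = -5253.00, centroid at (111.50, 90.50).
ΣA = 30747.00 in²
ΣAx_c = (36000.00)(120.00) + (-5253.00)(111.50) = 3734290.50 in³
ΣAy_c = (36000.00)(75.00) + (-5253.00)(90.50) = 2224603.50 in³
x_c = 3734290.50 / 30747.00 = 121.45 in
y_c = 2224603.50 / 30747.00 = 72.35 in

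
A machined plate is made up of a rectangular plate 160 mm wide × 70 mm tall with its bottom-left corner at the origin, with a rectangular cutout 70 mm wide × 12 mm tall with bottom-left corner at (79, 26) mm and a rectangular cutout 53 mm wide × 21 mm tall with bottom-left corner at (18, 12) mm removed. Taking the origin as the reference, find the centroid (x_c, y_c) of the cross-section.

x_c = 81.18 mm, y_c = 36.78 mm

plate: A = 160 × 70 = 11200.00, centroid at (80.00, 35.00).
hole 1: A = −(70 × 12) = -840.00, centroid at (114.00, 32.00).
hole 2: A = −(53 × 21) = -1113.00, centroid at (44.50, 22.50).
ΣA = 9247.00 mm², ΣAx_c = 750711.50 mm³, ΣAy_c = 340077.50 mm³.
x_c = 750711.50/9247.00 = 81.18 mm; y_c = 340077.50/9247.00 = 36.78 mm.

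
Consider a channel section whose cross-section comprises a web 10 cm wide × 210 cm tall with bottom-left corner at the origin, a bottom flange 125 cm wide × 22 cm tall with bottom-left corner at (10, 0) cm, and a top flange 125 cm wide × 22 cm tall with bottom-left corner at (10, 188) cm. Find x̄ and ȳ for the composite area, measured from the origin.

x̄ = 53.85 cm, ȳ = 105.00 cm

Part | A | x̄ᵢ | ȳᵢ | A·x̄ᵢ | A·ȳᵢ
web | 2100.00 | 5.00 | 105.00 | 10500.00 | 220500.00
bottom flange | 2750.00 | 72.50 | 11.00 | 199375.00 | 30250.00
top flange | 2750.00 | 72.50 | 199.00 | 199375.00 | 547250.00
Σ | 7600.00 |  |  | 409250.00 | 798000.00
x̄ = 409250.00 / 7600.00 = 53.85 cm
ȳ = 798000.00 / 7600.00 = 105.00 cm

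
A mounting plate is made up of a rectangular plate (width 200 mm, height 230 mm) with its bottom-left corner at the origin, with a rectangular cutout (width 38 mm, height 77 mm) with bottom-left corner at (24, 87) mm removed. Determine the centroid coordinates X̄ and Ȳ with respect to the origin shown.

X̄ = 103.87 mm, Ȳ = 114.29 mm

plate: A = 200 × 230 = 46000.00, centroid at (100.00, 115.00).
hole: A = −(38 × 77) = -2926.00, centroid at (43.00, 125.50).
ΣA = 43074.00 mm²
ΣAX̄ = (46000.00)(100.00) + (-2926.00)(43.00) = 4474182.00 mm³
ΣAȲ = (46000.00)(115.00) + (-2926.00)(125.50) = 4922787.00 mm³
X̄ = 4474182.00 / 43074.00 = 103.87 mm
Ȳ = 4922787.00 / 43074.00 = 114.29 mm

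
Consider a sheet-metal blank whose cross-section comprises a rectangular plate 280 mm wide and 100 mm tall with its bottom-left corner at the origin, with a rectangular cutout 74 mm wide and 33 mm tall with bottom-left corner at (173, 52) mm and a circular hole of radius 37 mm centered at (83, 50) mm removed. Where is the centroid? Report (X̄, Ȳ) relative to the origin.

X̄ = 143.49 mm, Ȳ = 47.87 mm

plate: A = 280 × 100 = 28000.00, centroid at (140.00, 50.00).
hole 1: A = −(74 × 33) = -2442.00, centroid at (210.00, 68.50).
hole 2: A = −π·37² = -4300.84, centroid at (83.00, 50.00).
ΣA = 21257.16 mm²
ΣAX̄ = (28000.00)(140.00) + (-2442.00)(210.00) + (-4300.84)(83.00) = 3050210.25 mm³
ΣAȲ = (28000.00)(50.00) + (-2442.00)(68.50) + (-4300.84)(50.00) = 1017680.98 mm³
X̄ = 3050210.25 / 21257.16 = 143.49 mm
Ȳ = 1017680.98 / 21257.16 = 47.87 mm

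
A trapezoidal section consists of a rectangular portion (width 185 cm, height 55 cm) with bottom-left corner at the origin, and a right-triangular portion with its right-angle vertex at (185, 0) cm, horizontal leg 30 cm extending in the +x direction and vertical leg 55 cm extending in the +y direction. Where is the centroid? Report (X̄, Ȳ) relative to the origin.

rectangular portion: A = 185 × 55 = 10175.00, centroid at (92.50, 27.50).
triangular portion: A = ½·30·55 = 825.00, centroid at (195.00, 18.33).
ΣA = 11000.00 cm²
ΣAX̄ = (10175.00)(92.50) + (825.00)(195.00) = 1102062.50 cm³
ΣAȲ = (10175.00)(27.50) + (825.00)(18.33) = 294937.50 cm³
X̄ = 1102062.50 / 11000.00 = 100.19 cm
Ȳ = 294937.50 / 11000.00 = 26.81 cm

X̄ = 100.19 cm, Ȳ = 26.81 cm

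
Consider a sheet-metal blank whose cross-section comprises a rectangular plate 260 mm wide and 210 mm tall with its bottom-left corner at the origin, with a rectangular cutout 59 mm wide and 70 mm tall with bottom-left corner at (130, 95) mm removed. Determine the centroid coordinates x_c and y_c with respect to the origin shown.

x_c = 127.59 mm, y_c = 102.95 mm

plate: A = 260 × 210 = 54600.00, centroid at (130.00, 105.00).
hole: A = −(59 × 70) = -4130.00, centroid at (159.50, 130.00).
ΣA = 50470.00 mm²
ΣAx_c = (54600.00)(130.00) + (-4130.00)(159.50) = 6439265.00 mm³
ΣAy_c = (54600.00)(105.00) + (-4130.00)(130.00) = 5196100.00 mm³
x_c = 6439265.00 / 50470.00 = 127.59 mm
y_c = 5196100.00 / 50470.00 = 102.95 mm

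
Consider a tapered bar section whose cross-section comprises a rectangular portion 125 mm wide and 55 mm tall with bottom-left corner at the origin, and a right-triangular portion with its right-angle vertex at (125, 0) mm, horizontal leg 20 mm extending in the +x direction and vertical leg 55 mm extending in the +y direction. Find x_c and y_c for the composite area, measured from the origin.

x_c = 67.62 mm, y_c = 26.82 mm

rectangular portion: A = 125 × 55 = 6875.00, centroid at (62.50, 27.50).
triangular portion: A = ½·20·55 = 550.00, centroid at (131.67, 18.33).
ΣA = 7425.00 mm²
ΣAx_c = (6875.00)(62.50) + (550.00)(131.67) = 502104.17 mm³
ΣAy_c = (6875.00)(27.50) + (550.00)(18.33) = 199145.83 mm³
x_c = 502104.17 / 7425.00 = 67.62 mm
y_c = 199145.83 / 7425.00 = 26.82 mm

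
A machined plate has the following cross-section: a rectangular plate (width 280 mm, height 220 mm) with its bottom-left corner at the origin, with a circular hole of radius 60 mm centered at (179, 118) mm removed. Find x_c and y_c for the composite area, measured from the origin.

x_c = 131.23 mm, y_c = 108.20 mm

plate: A = 280 × 220 = 61600.00, centroid at (140.00, 110.00).
hole: A = −π·60² = -11309.73, centroid at (179.00, 118.00).
ΣA = 50290.27 mm²
ΣAx_c = (61600.00)(140.00) + (-11309.73)(179.00) = 6599557.69 mm³
ΣAy_c = (61600.00)(110.00) + (-11309.73)(118.00) = 5441451.44 mm³
x_c = 6599557.69 / 50290.27 = 131.23 mm
y_c = 5441451.44 / 50290.27 = 108.20 mm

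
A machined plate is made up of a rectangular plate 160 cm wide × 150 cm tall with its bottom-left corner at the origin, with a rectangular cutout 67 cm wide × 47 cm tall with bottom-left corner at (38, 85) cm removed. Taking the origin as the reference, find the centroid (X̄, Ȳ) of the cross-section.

X̄ = 81.28 cm, Ȳ = 69.94 cm

plate: A = 160 × 150 = 24000.00, centroid at (80.00, 75.00).
hole: A = −(67 × 47) = -3149.00, centroid at (71.50, 108.50).
ΣA = 20851.00 cm²
ΣAX̄ = (24000.00)(80.00) + (-3149.00)(71.50) = 1694846.50 cm³
ΣAȲ = (24000.00)(75.00) + (-3149.00)(108.50) = 1458333.50 cm³
X̄ = 1694846.50 / 20851.00 = 81.28 cm
Ȳ = 1458333.50 / 20851.00 = 69.94 cm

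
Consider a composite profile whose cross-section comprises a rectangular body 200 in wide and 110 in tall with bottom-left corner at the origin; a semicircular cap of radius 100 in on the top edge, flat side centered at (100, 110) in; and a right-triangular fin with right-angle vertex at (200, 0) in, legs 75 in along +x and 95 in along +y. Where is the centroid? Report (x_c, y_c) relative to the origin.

rectangular body: A = 200 × 110 = 22000.00, centroid at (100.00, 55.00).
semicircular top: A = ½π·100² = 15707.96, centroid at (100.00, 152.44).
triangular fin: A = ½·75·95 = 3562.50, centroid at (225.00, 31.67).
ΣA = 41270.46 in², ΣAx_c = 4572358.83 in³, ΣAy_c = 3717355.13 in³.
x_c = 4572358.83/41270.46 = 110.79 in; y_c = 3717355.13/41270.46 = 90.07 in.

x_c = 110.79 in, y_c = 90.07 in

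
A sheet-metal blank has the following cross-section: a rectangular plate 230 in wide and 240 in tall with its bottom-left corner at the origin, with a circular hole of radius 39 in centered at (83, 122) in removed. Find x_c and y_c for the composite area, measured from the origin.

x_c = 118.03 in, y_c = 119.81 in

plate: A = 230 × 240 = 55200.00, centroid at (115.00, 120.00).
hole: A = −π·39² = -4778.36, centroid at (83.00, 122.00).
ΣA = 50421.64 in², ΣAx_c = 5951395.92 in³, ΣAy_c = 6041039.78 in³.
x_c = 5951395.92/50421.64 = 118.03 in; y_c = 6041039.78/50421.64 = 119.81 in.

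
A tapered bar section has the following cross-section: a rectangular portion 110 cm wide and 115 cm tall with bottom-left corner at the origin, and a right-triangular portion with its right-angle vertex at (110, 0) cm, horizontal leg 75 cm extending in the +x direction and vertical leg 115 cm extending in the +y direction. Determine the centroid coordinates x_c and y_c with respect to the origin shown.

rectangular portion: A = 110 × 115 = 12650.00, centroid at (55.00, 57.50).
triangular portion: A = ½·75·115 = 4312.50, centroid at (135.00, 38.33).
ΣA = 16962.50 cm², ΣAx_c = 1277937.50 cm³, ΣAy_c = 892687.50 cm³.
x_c = 1277937.50/16962.50 = 75.34 cm; y_c = 892687.50/16962.50 = 52.63 cm.

x_c = 75.34 cm, y_c = 52.63 cm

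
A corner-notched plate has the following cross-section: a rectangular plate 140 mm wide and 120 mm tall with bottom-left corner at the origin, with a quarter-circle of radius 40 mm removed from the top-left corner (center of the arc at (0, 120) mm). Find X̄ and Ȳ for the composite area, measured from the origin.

X̄ = 74.29 mm, Ȳ = 56.52 mm

plate: A = 140 × 120 = 16800.00, centroid at (70.00, 60.00).
removed quarter-circle: A = −¼π·40² = -1256.64, centroid at (16.98, 103.02).
ΣA = 15543.36 mm²
ΣAX̄ = (16800.00)(70.00) + (-1256.64)(16.98) = 1154666.67 mm³
ΣAȲ = (16800.00)(60.00) + (-1256.64)(103.02) = 878536.89 mm³
X̄ = 1154666.67 / 15543.36 = 74.29 mm
Ȳ = 878536.89 / 15543.36 = 56.52 mm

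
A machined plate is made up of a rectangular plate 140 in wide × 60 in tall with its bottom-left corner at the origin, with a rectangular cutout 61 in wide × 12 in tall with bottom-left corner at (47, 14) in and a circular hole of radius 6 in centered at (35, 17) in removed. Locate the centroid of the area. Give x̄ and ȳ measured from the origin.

x̄ = 69.80 in, ȳ = 31.16 in

Part | A | x̄ᵢ | ȳᵢ | A·x̄ᵢ | A·ȳᵢ
plate | 8400.00 | 70.00 | 30.00 | 588000.00 | 252000.00
hole 1 | -732.00 | 77.50 | 20.00 | -56730.00 | -14640.00
hole 2 | -113.10 | 35.00 | 17.00 | -3958.41 | -1922.65
Σ | 7554.90 |  |  | 527311.59 | 235437.35
x̄ = 527311.59 / 7554.90 = 69.80 in
ȳ = 235437.35 / 7554.90 = 31.16 in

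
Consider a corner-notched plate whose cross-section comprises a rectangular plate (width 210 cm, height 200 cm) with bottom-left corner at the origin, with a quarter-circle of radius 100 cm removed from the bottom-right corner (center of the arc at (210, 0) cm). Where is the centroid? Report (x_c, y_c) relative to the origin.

plate: A = 210 × 200 = 42000.00, centroid at (105.00, 100.00).
removed quarter-circle: A = −¼π·100² = -7853.98, centroid at (167.56, 42.44).
ΣA = 34146.02 cm²
ΣAx_c = (42000.00)(105.00) + (-7853.98)(167.56) = 3093997.19 cm³
ΣAy_c = (42000.00)(100.00) + (-7853.98)(42.44) = 3866666.67 cm³
x_c = 3093997.19 / 34146.02 = 90.61 cm
y_c = 3866666.67 / 34146.02 = 113.24 cm

x_c = 90.61 cm, y_c = 113.24 cm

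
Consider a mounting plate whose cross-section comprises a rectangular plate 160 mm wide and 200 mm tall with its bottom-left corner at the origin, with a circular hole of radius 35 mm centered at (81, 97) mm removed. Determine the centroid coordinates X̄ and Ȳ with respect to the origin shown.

plate: A = 160 × 200 = 32000.00, centroid at (80.00, 100.00).
hole: A = −π·35² = -3848.45, centroid at (81.00, 97.00).
ΣA = 28151.55 mm²
ΣAX̄ = (32000.00)(80.00) + (-3848.45)(81.00) = 2248275.47 mm³
ΣAȲ = (32000.00)(100.00) + (-3848.45)(97.00) = 2826700.25 mm³
X̄ = 2248275.47 / 28151.55 = 79.86 mm
Ȳ = 2826700.25 / 28151.55 = 100.41 mm

X̄ = 79.86 mm, Ȳ = 100.41 mm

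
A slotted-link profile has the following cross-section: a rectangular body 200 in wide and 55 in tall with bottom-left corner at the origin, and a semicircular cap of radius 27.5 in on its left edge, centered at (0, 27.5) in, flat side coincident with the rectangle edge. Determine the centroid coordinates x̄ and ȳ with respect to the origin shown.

x̄ = 89.12 in, ȳ = 27.50 in

rectangular body: A = 200 × 55 = 11000.00, centroid at (100.00, 27.50).
semicircular end: A = ½π·27.5² = 1187.91, centroid at (-11.67, 27.50).
ΣA = 12187.91 in², ΣAx̄ = 1086135.42 in³, ΣAȳ = 335167.65 in³.
x̄ = 1086135.42/12187.91 = 89.12 in; ȳ = 335167.65/12187.91 = 27.50 in.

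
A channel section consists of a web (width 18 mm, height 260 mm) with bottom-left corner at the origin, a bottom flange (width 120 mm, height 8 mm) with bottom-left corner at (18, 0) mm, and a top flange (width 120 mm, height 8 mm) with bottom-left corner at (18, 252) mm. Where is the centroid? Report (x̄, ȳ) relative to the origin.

web: A = 18 × 260 = 4680.00, centroid at (9.00, 130.00).
bottom flange: A = 120 × 8 = 960.00, centroid at (78.00, 4.00).
top flange: A = 120 × 8 = 960.00, centroid at (78.00, 256.00).
ΣA = 6600.00 mm², ΣAx̄ = 191880.00 mm³, ΣAȳ = 858000.00 mm³.
x̄ = 191880.00/6600.00 = 29.07 mm; ȳ = 858000.00/6600.00 = 130.00 mm.

x̄ = 29.07 mm, ȳ = 130.00 mm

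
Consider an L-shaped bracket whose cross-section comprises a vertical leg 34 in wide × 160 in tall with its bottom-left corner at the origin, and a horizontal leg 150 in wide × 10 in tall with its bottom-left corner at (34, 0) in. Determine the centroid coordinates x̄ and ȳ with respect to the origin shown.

vertical leg: A = 34 × 160 = 5440.00, centroid at (17.00, 80.00).
horizontal leg: A = 150 × 10 = 1500.00, centroid at (109.00, 5.00).
ΣA = 6940.00 in²
ΣAx̄ = (5440.00)(17.00) + (1500.00)(109.00) = 255980.00 in³
ΣAȳ = (5440.00)(80.00) + (1500.00)(5.00) = 442700.00 in³
x̄ = 255980.00 / 6940.00 = 36.88 in
ȳ = 442700.00 / 6940.00 = 63.79 in

x̄ = 36.88 in, ȳ = 63.79 in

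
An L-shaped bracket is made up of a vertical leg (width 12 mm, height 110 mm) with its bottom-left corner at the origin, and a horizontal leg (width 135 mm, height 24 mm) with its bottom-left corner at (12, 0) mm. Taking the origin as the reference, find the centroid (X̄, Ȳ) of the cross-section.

vertical leg: A = 12 × 110 = 1320.00, centroid at (6.00, 55.00).
horizontal leg: A = 135 × 24 = 3240.00, centroid at (79.50, 12.00).
ΣA = 4560.00 mm²
ΣAX̄ = (1320.00)(6.00) + (3240.00)(79.50) = 265500.00 mm³
ΣAȲ = (1320.00)(55.00) + (3240.00)(12.00) = 111480.00 mm³
X̄ = 265500.00 / 4560.00 = 58.22 mm
Ȳ = 111480.00 / 4560.00 = 24.45 mm

X̄ = 58.22 mm, Ȳ = 24.45 mm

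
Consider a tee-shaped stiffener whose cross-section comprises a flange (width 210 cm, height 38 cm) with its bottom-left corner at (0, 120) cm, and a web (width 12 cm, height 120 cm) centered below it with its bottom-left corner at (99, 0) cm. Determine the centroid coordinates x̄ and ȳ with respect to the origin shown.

x̄ = 105.00 cm, ȳ = 126.92 cm

web: A = 12 × 120 = 1440.00, centroid at (105.00, 60.00).
flange: A = 210 × 38 = 7980.00, centroid at (105.00, 139.00).
ΣA = 9420.00 cm², ΣAx̄ = 989100.00 cm³, ΣAȳ = 1195620.00 cm³.
x̄ = 989100.00/9420.00 = 105.00 cm; ȳ = 1195620.00/9420.00 = 126.92 cm.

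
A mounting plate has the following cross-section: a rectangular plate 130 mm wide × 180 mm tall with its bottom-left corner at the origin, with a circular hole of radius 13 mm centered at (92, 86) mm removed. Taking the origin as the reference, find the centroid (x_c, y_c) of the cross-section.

x_c = 64.37 mm, y_c = 90.09 mm

Part | A | x̄ᵢ | ȳᵢ | A·x̄ᵢ | A·ȳᵢ
plate | 23400.00 | 65.00 | 90.00 | 1521000.00 | 2106000.00
hole | -530.93 | 92.00 | 86.00 | -48845.48 | -45659.91
Σ | 22869.07 |  |  | 1472154.52 | 2060340.09
x_c = 1472154.52 / 22869.07 = 64.37 mm
y_c = 2060340.09 / 22869.07 = 90.09 mm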